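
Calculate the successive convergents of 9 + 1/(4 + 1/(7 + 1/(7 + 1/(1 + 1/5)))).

9/1, 37/4, 268/29, 1913/207, 2181/236, 12818/1387

Using the convergent recurrence p_i = a_i*p_{i-1} + p_{i-2}, q_i = a_i*q_{i-1} + q_{i-2} with p_{-2}=0, p_{-1}=1, q_{-2}=1, q_{-1}=0:
  i=0: a_0=9, p_0 = 9*1 + 0 = 9, q_0 = 9*0 + 1 = 1.
  i=1: a_1=4, p_1 = 4*9 + 1 = 37, q_1 = 4*1 + 0 = 4.
  i=2: a_2=7, p_2 = 7*37 + 9 = 268, q_2 = 7*4 + 1 = 29.
  i=3: a_3=7, p_3 = 7*268 + 37 = 1913, q_3 = 7*29 + 4 = 207.
  i=4: a_4=1, p_4 = 1*1913 + 268 = 2181, q_4 = 1*207 + 29 = 236.
  i=5: a_5=5, p_5 = 5*2181 + 1913 = 12818, q_5 = 5*236 + 207 = 1387.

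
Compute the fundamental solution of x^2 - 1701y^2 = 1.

First expand sqrt(1701) as a continued fraction. With x_i = (sqrt(1701) + m_i)/d_i and (m_0, d_0) = (0, 1): a_0 = floor(sqrt(1701)) = 41, since 41^2 = 1681 <= 1701 < 1764 = 42^2.
Iterate m_{i+1} = d_i*a_i - m_i, d_{i+1} = (1701 - m_{i+1}^2)/d_i, a_{i+1} = floor((a_0 + m_{i+1})/d_{i+1}):
  m_1 = 1*41 - 0 = 41, d_1 = (1701 - 41^2)/1 = 20/1 = 20, a_1 = floor((41 + 41)/20) = 4.
  m_2 = 20*4 - 41 = 39, d_2 = (1701 - 39^2)/20 = 180/20 = 9, a_2 = floor((41 + 39)/9) = 8.
  m_3 = 9*8 - 39 = 33, d_3 = (1701 - 33^2)/9 = 612/9 = 68, a_3 = floor((41 + 33)/68) = 1.
  m_4 = 68*1 - 33 = 35, d_4 = (1701 - 35^2)/68 = 476/68 = 7, a_4 = floor((41 + 35)/7) = 10.
  m_5 = 7*10 - 35 = 35, d_5 = (1701 - 35^2)/7 = 476/7 = 68, a_5 = floor((41 + 35)/68) = 1.
  m_6 = 68*1 - 35 = 33, d_6 = (1701 - 33^2)/68 = 612/68 = 9, a_6 = floor((41 + 33)/9) = 8.
  m_7 = 9*8 - 33 = 39, d_7 = (1701 - 39^2)/9 = 180/9 = 20, a_7 = floor((41 + 39)/20) = 4.
  m_8 = 20*4 - 39 = 41, d_8 = (1701 - 41^2)/20 = 20/20 = 1, a_8 = floor((41 + 41)/1) = 82.
  m_9 = 1*82 - 41 = 41, d_9 = (1701 - 41^2)/1 = 20/1 = 20: (m_9, d_9) = (m_1, d_1) = (41, 20), so from here the quotients repeat a_1, ..., a_8; the period length is 8.
So sqrt(1701) = [41; (4, 8, 1, 10, 1, 8, 4, 82)] with period length k = 8.
k is even, so the fundamental solution of x^2 - 1701y^2 = 1 is (p_{k-1}, q_{k-1}) = (p_7, q_7); compute convergents through index 7.
Convergents (p_i = a_i*p_{i-1} + p_{i-2}, q_i = a_i*q_{i-1} + q_{i-2} with p_{-2}=0, p_{-1}=1, q_{-2}=1, q_{-1}=0):
  i=0: a_0=41, p_0 = 41*1 + 0 = 41, q_0 = 41*0 + 1 = 1.
  i=1: a_1=4, p_1 = 4*41 + 1 = 165, q_1 = 4*1 + 0 = 4.
  i=2: a_2=8, p_2 = 8*165 + 41 = 1361, q_2 = 8*4 + 1 = 33.
  i=3: a_3=1, p_3 = 1*1361 + 165 = 1526, q_3 = 1*33 + 4 = 37.
  i=4: a_4=10, p_4 = 10*1526 + 1361 = 16621, q_4 = 10*37 + 33 = 403.
  i=5: a_5=1, p_5 = 1*16621 + 1526 = 18147, q_5 = 1*403 + 37 = 440.
  i=6: a_6=8, p_6 = 8*18147 + 16621 = 161797, q_6 = 8*440 + 403 = 3923.
  i=7: a_7=4, p_7 = 4*161797 + 18147 = 665335, q_7 = 4*3923 + 440 = 16132.
Check: 665335^2 - 1701*16132^2 = 442670662225 - 442670662224 = 1, so (x, y) = (665335, 16132) solves the equation, and by the theorem it is the least positive solution.

(x, y) = (665335, 16132)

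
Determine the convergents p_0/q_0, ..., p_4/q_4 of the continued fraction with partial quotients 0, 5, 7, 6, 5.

0/1, 1/5, 7/36, 43/221, 222/1141

Using the convergent recurrence p_i = a_i*p_{i-1} + p_{i-2}, q_i = a_i*q_{i-1} + q_{i-2} with p_{-2}=0, p_{-1}=1, q_{-2}=1, q_{-1}=0:
  i=0: a_0=0, p_0 = 0*1 + 0 = 0, q_0 = 0*0 + 1 = 1.
  i=1: a_1=5, p_1 = 5*0 + 1 = 1, q_1 = 5*1 + 0 = 5.
  i=2: a_2=7, p_2 = 7*1 + 0 = 7, q_2 = 7*5 + 1 = 36.
  i=3: a_3=6, p_3 = 6*7 + 1 = 43, q_3 = 6*36 + 5 = 221.
  i=4: a_4=5, p_4 = 5*43 + 7 = 222, q_4 = 5*221 + 36 = 1141.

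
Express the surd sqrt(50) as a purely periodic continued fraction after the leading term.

Write x_i = (sqrt(50) + m_i)/d_i with (m_0, d_0) = (0, 1). a_0 = floor(sqrt(50)) = 7, since 7^2 = 49 <= 50 < 64 = 8^2.
Iterate m_{i+1} = d_i*a_i - m_i, d_{i+1} = (50 - m_{i+1}^2)/d_i, a_{i+1} = floor((a_0 + m_{i+1})/d_{i+1}):
  m_1 = 1*7 - 0 = 7, d_1 = (50 - 7^2)/1 = 1/1 = 1, a_1 = floor((7 + 7)/1) = 14.
  m_2 = 1*14 - 7 = 7, d_2 = (50 - 7^2)/1 = 1/1 = 1: (m_2, d_2) = (m_1, d_1) = (7, 1), so from here the quotient a_1 repeats; the period length is 1.
Hence the expansion of sqrt(50) is a_0 = 7 followed by the repeating block 14 (period 1).

[7; (14)]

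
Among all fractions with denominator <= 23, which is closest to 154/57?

27/10

Expand x = 154/57 as a continued fraction with the Euclidean algorithm:
  154 = 2*57 + 40, so a_0 = 2.
  57 = 1*40 + 17, so a_1 = 1.
  40 = 2*17 + 6, so a_2 = 2.
  17 = 2*6 + 5, so a_3 = 2.
  6 = 1*5 + 1, so a_4 = 1.
  5 = 5*1 + 0, so a_5 = 5.
so x = [2; 1, 2, 2, 1, 5].
Convergents (p_i = a_i*p_{i-1} + p_{i-2}, q_i = a_i*q_{i-1} + q_{i-2} with p_{-2}=0, p_{-1}=1, q_{-2}=1, q_{-1}=0), until the denominator exceeds 23:
  i=0: a_0=2, p_0 = 2*1 + 0 = 2, q_0 = 2*0 + 1 = 1.
  i=1: a_1=1, p_1 = 1*2 + 1 = 3, q_1 = 1*1 + 0 = 1.
  i=2: a_2=2, p_2 = 2*3 + 2 = 8, q_2 = 2*1 + 1 = 3.
  i=3: a_3=2, p_3 = 2*8 + 3 = 19, q_3 = 2*3 + 1 = 7.
  i=4: a_4=1, p_4 = 1*19 + 8 = 27, q_4 = 1*7 + 3 = 10.
  i=5: a_5=5, p_5 = 5*27 + 19 = 154, q_5 = 5*10 + 7 = 57.
q_5 = 57 > 23, so the last convergent with denominator <= 23 is p_4/q_4 = 27/10.
The closest fraction with denominator <= 23 is either p_4/q_4 or the intermediate fraction (k*p_4 + p_3)/(k*q_4 + q_3) with the largest k >= 1 whose denominator stays <= 23; these approach x as k grows, and every other convergent or intermediate fraction in range is farther away.
Largest k: floor((23 - q_3)/q_4) = floor((23 - 7)/10) = 1.
That gives (1*27 + 19)/(1*10 + 7) = 46/17.
Compare the errors: |x - 27/10| = |154*10 - 27*57|/(57*10) = 1/570, and |x - 46/17| = |154*17 - 46*57|/(57*17) = 4/969.
Cross-multiplying, 1*969 = 969 < 2280 = 4*570, so 1/570 is smaller: the convergent 27/10 is closer to x than 46/17.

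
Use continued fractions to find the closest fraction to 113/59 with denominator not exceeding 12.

Expand x = 113/59 as a continued fraction with the Euclidean algorithm:
  113 = 1*59 + 54, so a_0 = 1.
  59 = 1*54 + 5, so a_1 = 1.
  54 = 10*5 + 4, so a_2 = 10.
  5 = 1*4 + 1, so a_3 = 1.
  4 = 4*1 + 0, so a_4 = 4.
so x = [1; 1, 10, 1, 4].
Convergents (p_i = a_i*p_{i-1} + p_{i-2}, q_i = a_i*q_{i-1} + q_{i-2} with p_{-2}=0, p_{-1}=1, q_{-2}=1, q_{-1}=0), until the denominator exceeds 12:
  i=0: a_0=1, p_0 = 1*1 + 0 = 1, q_0 = 1*0 + 1 = 1.
  i=1: a_1=1, p_1 = 1*1 + 1 = 2, q_1 = 1*1 + 0 = 1.
  i=2: a_2=10, p_2 = 10*2 + 1 = 21, q_2 = 10*1 + 1 = 11.
  i=3: a_3=1, p_3 = 1*21 + 2 = 23, q_3 = 1*11 + 1 = 12.
  i=4: a_4=4, p_4 = 4*23 + 21 = 113, q_4 = 4*12 + 11 = 59.
q_4 = 59 > 12, so the last convergent with denominator <= 12 is p_3/q_3 = 23/12.
The closest fraction with denominator <= 12 is either p_3/q_3 or the intermediate fraction (k*p_3 + p_2)/(k*q_3 + q_2) with the largest k >= 1 whose denominator stays <= 12; these approach x as k grows, and every other convergent or intermediate fraction in range is farther away.
Largest k: floor((12 - q_2)/q_3) = floor((12 - 11)/12) = 0.
Since k = 0, no intermediate fraction beyond p_3/q_3 has denominator <= 12, so the convergent 23/12 is the closest (its error is |113*12 - 23*59|/(59*12) = 1/708).

23/12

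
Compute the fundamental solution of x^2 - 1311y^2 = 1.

(x, y) = (193820, 5353)

First expand sqrt(1311) as a continued fraction. With x_i = (sqrt(1311) + m_i)/d_i and (m_0, d_0) = (0, 1): a_0 = floor(sqrt(1311)) = 36, since 36^2 = 1296 <= 1311 < 1369 = 37^2.
Iterate m_{i+1} = d_i*a_i - m_i, d_{i+1} = (1311 - m_{i+1}^2)/d_i, a_{i+1} = floor((a_0 + m_{i+1})/d_{i+1}):
  m_1 = 1*36 - 0 = 36, d_1 = (1311 - 36^2)/1 = 15/1 = 15, a_1 = floor((36 + 36)/15) = 4.
  m_2 = 15*4 - 36 = 24, d_2 = (1311 - 24^2)/15 = 735/15 = 49, a_2 = floor((36 + 24)/49) = 1.
  m_3 = 49*1 - 24 = 25, d_3 = (1311 - 25^2)/49 = 686/49 = 14, a_3 = floor((36 + 25)/14) = 4.
  m_4 = 14*4 - 25 = 31, d_4 = (1311 - 31^2)/14 = 350/14 = 25, a_4 = floor((36 + 31)/25) = 2.
  m_5 = 25*2 - 31 = 19, d_5 = (1311 - 19^2)/25 = 950/25 = 38, a_5 = floor((36 + 19)/38) = 1.
  m_6 = 38*1 - 19 = 19, d_6 = (1311 - 19^2)/38 = 950/38 = 25, a_6 = floor((36 + 19)/25) = 2.
  m_7 = 25*2 - 19 = 31, d_7 = (1311 - 31^2)/25 = 350/25 = 14, a_7 = floor((36 + 31)/14) = 4.
  m_8 = 14*4 - 31 = 25, d_8 = (1311 - 25^2)/14 = 686/14 = 49, a_8 = floor((36 + 25)/49) = 1.
  m_9 = 49*1 - 25 = 24, d_9 = (1311 - 24^2)/49 = 735/49 = 15, a_9 = floor((36 + 24)/15) = 4.
  m_10 = 15*4 - 24 = 36, d_10 = (1311 - 36^2)/15 = 15/15 = 1, a_10 = floor((36 + 36)/1) = 72.
  m_11 = 1*72 - 36 = 36, d_11 = (1311 - 36^2)/1 = 15/1 = 15: (m_11, d_11) = (m_1, d_1) = (36, 15), so from here the quotients repeat a_1, ..., a_10; the period length is 10.
So sqrt(1311) = [36; (4, 1, 4, 2, 1, 2, 4, 1, 4, 72)] with period length k = 10.
k is even, so the fundamental solution of x^2 - 1311y^2 = 1 is (p_{k-1}, q_{k-1}) = (p_9, q_9); compute convergents through index 9.
Convergents (p_i = a_i*p_{i-1} + p_{i-2}, q_i = a_i*q_{i-1} + q_{i-2} with p_{-2}=0, p_{-1}=1, q_{-2}=1, q_{-1}=0):
  i=0: a_0=36, p_0 = 36*1 + 0 = 36, q_0 = 36*0 + 1 = 1.
  i=1: a_1=4, p_1 = 4*36 + 1 = 145, q_1 = 4*1 + 0 = 4.
  i=2: a_2=1, p_2 = 1*145 + 36 = 181, q_2 = 1*4 + 1 = 5.
  i=3: a_3=4, p_3 = 4*181 + 145 = 869, q_3 = 4*5 + 4 = 24.
  i=4: a_4=2, p_4 = 2*869 + 181 = 1919, q_4 = 2*24 + 5 = 53.
  i=5: a_5=1, p_5 = 1*1919 + 869 = 2788, q_5 = 1*53 + 24 = 77.
  i=6: a_6=2, p_6 = 2*2788 + 1919 = 7495, q_6 = 2*77 + 53 = 207.
  i=7: a_7=4, p_7 = 4*7495 + 2788 = 32768, q_7 = 4*207 + 77 = 905.
  i=8: a_8=1, p_8 = 1*32768 + 7495 = 40263, q_8 = 1*905 + 207 = 1112.
  i=9: a_9=4, p_9 = 4*40263 + 32768 = 193820, q_9 = 4*1112 + 905 = 5353.
Check: 193820^2 - 1311*5353^2 = 37566192400 - 37566192399 = 1, so (x, y) = (193820, 5353) solves the equation, and by the theorem it is the least positive solution.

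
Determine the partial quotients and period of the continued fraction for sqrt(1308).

Write x_i = (sqrt(1308) + m_i)/d_i with (m_0, d_0) = (0, 1). a_0 = floor(sqrt(1308)) = 36, since 36^2 = 1296 <= 1308 < 1369 = 37^2.
Iterate m_{i+1} = d_i*a_i - m_i, d_{i+1} = (1308 - m_{i+1}^2)/d_i, a_{i+1} = floor((a_0 + m_{i+1})/d_{i+1}):
  m_1 = 1*36 - 0 = 36, d_1 = (1308 - 36^2)/1 = 12/1 = 12, a_1 = floor((36 + 36)/12) = 6.
  m_2 = 12*6 - 36 = 36, d_2 = (1308 - 36^2)/12 = 12/12 = 1, a_2 = floor((36 + 36)/1) = 72.
  m_3 = 1*72 - 36 = 36, d_3 = (1308 - 36^2)/1 = 12/1 = 12: (m_3, d_3) = (m_1, d_1) = (36, 12), so from here the quotients repeat a_1, a_2; the period length is 2.
Hence the expansion of sqrt(1308) is a_0 = 36 followed by the repeating block 6, 72 (period 2).

[36; (6, 72)]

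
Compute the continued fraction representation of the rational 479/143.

[3; 2, 1, 6, 7]

Run the Euclidean algorithm on 479 and 143; the successive quotients are the partial quotients a_0, a_1, ... (each step inverts the fractional part left over by the previous one):
  479 = 3*143 + 50, so a_0 = 3.
  143 = 2*50 + 43, so a_1 = 2.
  50 = 1*43 + 7, so a_2 = 1.
  43 = 6*7 + 1, so a_3 = 6.
  7 = 7*1 + 0, so a_4 = 7.
The remainder reaches 0 after 5 divisions, so the expansion has 5 partial quotients, read off in order.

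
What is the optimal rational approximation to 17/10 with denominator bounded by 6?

Expand x = 17/10 as a continued fraction with the Euclidean algorithm:
  17 = 1*10 + 7, so a_0 = 1.
  10 = 1*7 + 3, so a_1 = 1.
  7 = 2*3 + 1, so a_2 = 2.
  3 = 3*1 + 0, so a_3 = 3.
so x = [1; 1, 2, 3].
Convergents (p_i = a_i*p_{i-1} + p_{i-2}, q_i = a_i*q_{i-1} + q_{i-2} with p_{-2}=0, p_{-1}=1, q_{-2}=1, q_{-1}=0), until the denominator exceeds 6:
  i=0: a_0=1, p_0 = 1*1 + 0 = 1, q_0 = 1*0 + 1 = 1.
  i=1: a_1=1, p_1 = 1*1 + 1 = 2, q_1 = 1*1 + 0 = 1.
  i=2: a_2=2, p_2 = 2*2 + 1 = 5, q_2 = 2*1 + 1 = 3.
  i=3: a_3=3, p_3 = 3*5 + 2 = 17, q_3 = 3*3 + 1 = 10.
q_3 = 10 > 6, so the last convergent with denominator <= 6 is p_2/q_2 = 5/3.
The closest fraction with denominator <= 6 is either p_2/q_2 or the intermediate fraction (k*p_2 + p_1)/(k*q_2 + q_1) with the largest k >= 1 whose denominator stays <= 6; these approach x as k grows, and every other convergent or intermediate fraction in range is farther away.
Largest k: floor((6 - q_1)/q_2) = floor((6 - 1)/3) = 1.
That gives (1*5 + 2)/(1*3 + 1) = 7/4.
Compare the errors: |x - 5/3| = |17*3 - 5*10|/(10*3) = 1/30, and |x - 7/4| = |17*4 - 7*10|/(10*4) = 2/40.
Cross-multiplying, 1*40 = 40 < 60 = 2*30, so 1/30 is smaller: the convergent 5/3 is closer to x than 7/4.

5/3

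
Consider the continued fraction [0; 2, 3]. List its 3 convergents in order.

0/1, 1/2, 3/7

Using the convergent recurrence p_i = a_i*p_{i-1} + p_{i-2}, q_i = a_i*q_{i-1} + q_{i-2} with p_{-2}=0, p_{-1}=1, q_{-2}=1, q_{-1}=0:
  i=0: a_0=0, p_0 = 0*1 + 0 = 0, q_0 = 0*0 + 1 = 1.
  i=1: a_1=2, p_1 = 2*0 + 1 = 1, q_1 = 2*1 + 0 = 2.
  i=2: a_2=3, p_2 = 3*1 + 0 = 3, q_2 = 3*2 + 1 = 7.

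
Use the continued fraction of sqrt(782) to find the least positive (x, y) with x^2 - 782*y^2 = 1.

First expand sqrt(782) as a continued fraction. With x_i = (sqrt(782) + m_i)/d_i and (m_0, d_0) = (0, 1): a_0 = floor(sqrt(782)) = 27, since 27^2 = 729 <= 782 < 784 = 28^2.
Iterate m_{i+1} = d_i*a_i - m_i, d_{i+1} = (782 - m_{i+1}^2)/d_i, a_{i+1} = floor((a_0 + m_{i+1})/d_{i+1}):
  m_1 = 1*27 - 0 = 27, d_1 = (782 - 27^2)/1 = 53/1 = 53, a_1 = floor((27 + 27)/53) = 1.
  m_2 = 53*1 - 27 = 26, d_2 = (782 - 26^2)/53 = 106/53 = 2, a_2 = floor((27 + 26)/2) = 26.
  m_3 = 2*26 - 26 = 26, d_3 = (782 - 26^2)/2 = 106/2 = 53, a_3 = floor((27 + 26)/53) = 1.
  m_4 = 53*1 - 26 = 27, d_4 = (782 - 27^2)/53 = 53/53 = 1, a_4 = floor((27 + 27)/1) = 54.
  m_5 = 1*54 - 27 = 27, d_5 = (782 - 27^2)/1 = 53/1 = 53: (m_5, d_5) = (m_1, d_1) = (27, 53), so from here the quotients repeat a_1, ..., a_4; the period length is 4.
So sqrt(782) = [27; (1, 26, 1, 54)] with period length k = 4.
k is even, so the fundamental solution of x^2 - 782y^2 = 1 is (p_{k-1}, q_{k-1}) = (p_3, q_3); compute convergents through index 3.
Convergents (p_i = a_i*p_{i-1} + p_{i-2}, q_i = a_i*q_{i-1} + q_{i-2} with p_{-2}=0, p_{-1}=1, q_{-2}=1, q_{-1}=0):
  i=0: a_0=27, p_0 = 27*1 + 0 = 27, q_0 = 27*0 + 1 = 1.
  i=1: a_1=1, p_1 = 1*27 + 1 = 28, q_1 = 1*1 + 0 = 1.
  i=2: a_2=26, p_2 = 26*28 + 27 = 755, q_2 = 26*1 + 1 = 27.
  i=3: a_3=1, p_3 = 1*755 + 28 = 783, q_3 = 1*27 + 1 = 28.
Check: 783^2 - 782*28^2 = 613089 - 613088 = 1, so (x, y) = (783, 28) solves the equation, and by the theorem it is the least positive solution.

(x, y) = (783, 28)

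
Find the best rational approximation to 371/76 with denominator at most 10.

39/8

Expand x = 371/76 as a continued fraction with the Euclidean algorithm:
  371 = 4*76 + 67, so a_0 = 4.
  76 = 1*67 + 9, so a_1 = 1.
  67 = 7*9 + 4, so a_2 = 7.
  9 = 2*4 + 1, so a_3 = 2.
  4 = 4*1 + 0, so a_4 = 4.
so x = [4; 1, 7, 2, 4].
Convergents (p_i = a_i*p_{i-1} + p_{i-2}, q_i = a_i*q_{i-1} + q_{i-2} with p_{-2}=0, p_{-1}=1, q_{-2}=1, q_{-1}=0), until the denominator exceeds 10:
  i=0: a_0=4, p_0 = 4*1 + 0 = 4, q_0 = 4*0 + 1 = 1.
  i=1: a_1=1, p_1 = 1*4 + 1 = 5, q_1 = 1*1 + 0 = 1.
  i=2: a_2=7, p_2 = 7*5 + 4 = 39, q_2 = 7*1 + 1 = 8.
  i=3: a_3=2, p_3 = 2*39 + 5 = 83, q_3 = 2*8 + 1 = 17.
q_3 = 17 > 10, so the last convergent with denominator <= 10 is p_2/q_2 = 39/8.
The closest fraction with denominator <= 10 is either p_2/q_2 or the intermediate fraction (k*p_2 + p_1)/(k*q_2 + q_1) with the largest k >= 1 whose denominator stays <= 10; these approach x as k grows, and every other convergent or intermediate fraction in range is farther away.
Largest k: floor((10 - q_1)/q_2) = floor((10 - 1)/8) = 1.
That gives (1*39 + 5)/(1*8 + 1) = 44/9.
Compare the errors: |x - 39/8| = |371*8 - 39*76|/(76*8) = 4/608, and |x - 44/9| = |371*9 - 44*76|/(76*9) = 5/684.
Cross-multiplying, 4*684 = 2736 < 3040 = 5*608, so 4/608 is smaller: the convergent 39/8 is closer to x than 44/9.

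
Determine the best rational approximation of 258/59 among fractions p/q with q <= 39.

Expand x = 258/59 as a continued fraction with the Euclidean algorithm:
  258 = 4*59 + 22, so a_0 = 4.
  59 = 2*22 + 15, so a_1 = 2.
  22 = 1*15 + 7, so a_2 = 1.
  15 = 2*7 + 1, so a_3 = 2.
  7 = 7*1 + 0, so a_4 = 7.
so x = [4; 2, 1, 2, 7].
Convergents (p_i = a_i*p_{i-1} + p_{i-2}, q_i = a_i*q_{i-1} + q_{i-2} with p_{-2}=0, p_{-1}=1, q_{-2}=1, q_{-1}=0), until the denominator exceeds 39:
  i=0: a_0=4, p_0 = 4*1 + 0 = 4, q_0 = 4*0 + 1 = 1.
  i=1: a_1=2, p_1 = 2*4 + 1 = 9, q_1 = 2*1 + 0 = 2.
  i=2: a_2=1, p_2 = 1*9 + 4 = 13, q_2 = 1*2 + 1 = 3.
  i=3: a_3=2, p_3 = 2*13 + 9 = 35, q_3 = 2*3 + 2 = 8.
  i=4: a_4=7, p_4 = 7*35 + 13 = 258, q_4 = 7*8 + 3 = 59.
q_4 = 59 > 39, so the last convergent with denominator <= 39 is p_3/q_3 = 35/8.
The closest fraction with denominator <= 39 is either p_3/q_3 or the intermediate fraction (k*p_3 + p_2)/(k*q_3 + q_2) with the largest k >= 1 whose denominator stays <= 39; these approach x as k grows, and every other convergent or intermediate fraction in range is farther away.
Largest k: floor((39 - q_2)/q_3) = floor((39 - 3)/8) = 4.
That gives (4*35 + 13)/(4*8 + 3) = 153/35.
Compare the errors: |x - 35/8| = |258*8 - 35*59|/(59*8) = 1/472, and |x - 153/35| = |258*35 - 153*59|/(59*35) = 3/2065.
Cross-multiplying, 3*472 = 1416 < 2065 = 1*2065, so 3/2065 is smaller: the intermediate fraction 153/35 is closer to x than 35/8.

153/35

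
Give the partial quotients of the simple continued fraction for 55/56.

[0; 1, 55]

Run the Euclidean algorithm on 55 and 56; the successive quotients are the partial quotients a_0, a_1, ... (each step inverts the fractional part left over by the previous one):
  55 = 0*56 + 55, so a_0 = 0.
  56 = 1*55 + 1, so a_1 = 1.
  55 = 55*1 + 0, so a_2 = 55.
The remainder reaches 0 after 3 divisions, so the expansion has 3 partial quotients, read off in order.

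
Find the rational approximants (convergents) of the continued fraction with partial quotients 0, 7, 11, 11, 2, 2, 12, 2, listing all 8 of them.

0/1, 1/7, 11/78, 122/865, 255/1808, 632/4481, 7839/55580, 16310/115641

Using the convergent recurrence p_i = a_i*p_{i-1} + p_{i-2}, q_i = a_i*q_{i-1} + q_{i-2} with p_{-2}=0, p_{-1}=1, q_{-2}=1, q_{-1}=0:
  i=0: a_0=0, p_0 = 0*1 + 0 = 0, q_0 = 0*0 + 1 = 1.
  i=1: a_1=7, p_1 = 7*0 + 1 = 1, q_1 = 7*1 + 0 = 7.
  i=2: a_2=11, p_2 = 11*1 + 0 = 11, q_2 = 11*7 + 1 = 78.
  i=3: a_3=11, p_3 = 11*11 + 1 = 122, q_3 = 11*78 + 7 = 865.
  i=4: a_4=2, p_4 = 2*122 + 11 = 255, q_4 = 2*865 + 78 = 1808.
  i=5: a_5=2, p_5 = 2*255 + 122 = 632, q_5 = 2*1808 + 865 = 4481.
  i=6: a_6=12, p_6 = 12*632 + 255 = 7839, q_6 = 12*4481 + 1808 = 55580.
  i=7: a_7=2, p_7 = 2*7839 + 632 = 16310, q_7 = 2*55580 + 4481 = 115641.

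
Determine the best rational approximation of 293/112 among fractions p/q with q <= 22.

34/13

Expand x = 293/112 as a continued fraction with the Euclidean algorithm:
  293 = 2*112 + 69, so a_0 = 2.
  112 = 1*69 + 43, so a_1 = 1.
  69 = 1*43 + 26, so a_2 = 1.
  43 = 1*26 + 17, so a_3 = 1.
  26 = 1*17 + 9, so a_4 = 1.
  17 = 1*9 + 8, so a_5 = 1.
  9 = 1*8 + 1, so a_6 = 1.
  8 = 8*1 + 0, so a_7 = 8.
so x = [2; 1, 1, 1, 1, 1, 1, 8].
Convergents (p_i = a_i*p_{i-1} + p_{i-2}, q_i = a_i*q_{i-1} + q_{i-2} with p_{-2}=0, p_{-1}=1, q_{-2}=1, q_{-1}=0), until the denominator exceeds 22:
  i=0: a_0=2, p_0 = 2*1 + 0 = 2, q_0 = 2*0 + 1 = 1.
  i=1: a_1=1, p_1 = 1*2 + 1 = 3, q_1 = 1*1 + 0 = 1.
  i=2: a_2=1, p_2 = 1*3 + 2 = 5, q_2 = 1*1 + 1 = 2.
  i=3: a_3=1, p_3 = 1*5 + 3 = 8, q_3 = 1*2 + 1 = 3.
  i=4: a_4=1, p_4 = 1*8 + 5 = 13, q_4 = 1*3 + 2 = 5.
  i=5: a_5=1, p_5 = 1*13 + 8 = 21, q_5 = 1*5 + 3 = 8.
  i=6: a_6=1, p_6 = 1*21 + 13 = 34, q_6 = 1*8 + 5 = 13.
  i=7: a_7=8, p_7 = 8*34 + 21 = 293, q_7 = 8*13 + 8 = 112.
q_7 = 112 > 22, so the last convergent with denominator <= 22 is p_6/q_6 = 34/13.
The closest fraction with denominator <= 22 is either p_6/q_6 or the intermediate fraction (k*p_6 + p_5)/(k*q_6 + q_5) with the largest k >= 1 whose denominator stays <= 22; these approach x as k grows, and every other convergent or intermediate fraction in range is farther away.
Largest k: floor((22 - q_5)/q_6) = floor((22 - 8)/13) = 1.
That gives (1*34 + 21)/(1*13 + 8) = 55/21.
Compare the errors: |x - 34/13| = |293*13 - 34*112|/(112*13) = 1/1456, and |x - 55/21| = |293*21 - 55*112|/(112*21) = 7/2352.
Cross-multiplying, 1*2352 = 2352 < 10192 = 7*1456, so 1/1456 is smaller: the convergent 34/13 is closer to x than 55/21.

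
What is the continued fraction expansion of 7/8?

[0; 1, 7]

Run the Euclidean algorithm on 7 and 8; the successive quotients are the partial quotients a_0, a_1, ... (each step inverts the fractional part left over by the previous one):
  7 = 0*8 + 7, so a_0 = 0.
  8 = 1*7 + 1, so a_1 = 1.
  7 = 7*1 + 0, so a_2 = 7.
The remainder reaches 0 after 3 divisions, so the expansion has 3 partial quotients, read off in order.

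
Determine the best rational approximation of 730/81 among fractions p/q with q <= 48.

433/48

Expand x = 730/81 as a continued fraction with the Euclidean algorithm:
  730 = 9*81 + 1, so a_0 = 9.
  81 = 81*1 + 0, so a_1 = 81.
so x = [9; 81].
Convergents (p_i = a_i*p_{i-1} + p_{i-2}, q_i = a_i*q_{i-1} + q_{i-2} with p_{-2}=0, p_{-1}=1, q_{-2}=1, q_{-1}=0), until the denominator exceeds 48:
  i=0: a_0=9, p_0 = 9*1 + 0 = 9, q_0 = 9*0 + 1 = 1.
  i=1: a_1=81, p_1 = 81*9 + 1 = 730, q_1 = 81*1 + 0 = 81.
q_1 = 81 > 48, so the last convergent with denominator <= 48 is p_0/q_0 = 9/1.
The closest fraction with denominator <= 48 is either p_0/q_0 or the intermediate fraction (k*p_0 + p_{-1})/(k*q_0 + q_{-1}) with the largest k >= 1 whose denominator stays <= 48; these approach x as k grows, and every other convergent or intermediate fraction in range is farther away.
Largest k: floor((48 - q_{-1})/q_0) = floor((48 - 0)/1) = 48 (using the seeds p_{-1} = 1, q_{-1} = 0).
That gives (48*9 + 1)/(48*1 + 0) = 433/48.
Compare the errors: |x - 9/1| = |730*1 - 9*81|/(81*1) = 1/81, and |x - 433/48| = |730*48 - 433*81|/(81*48) = 33/3888.
Cross-multiplying, 33*81 = 2673 < 3888 = 1*3888, so 33/3888 is smaller: the intermediate fraction 433/48 is closer to x than 9/1.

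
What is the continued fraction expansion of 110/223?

[0; 2, 36, 1, 2]

Run the Euclidean algorithm on 110 and 223; the successive quotients are the partial quotients a_0, a_1, ... (each step inverts the fractional part left over by the previous one):
  110 = 0*223 + 110, so a_0 = 0.
  223 = 2*110 + 3, so a_1 = 2.
  110 = 36*3 + 2, so a_2 = 36.
  3 = 1*2 + 1, so a_3 = 1.
  2 = 2*1 + 0, so a_4 = 2.
The remainder reaches 0 after 5 divisions, so the expansion has 5 partial quotients, read off in order.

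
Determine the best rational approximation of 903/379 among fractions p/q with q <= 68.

Expand x = 903/379 as a continued fraction with the Euclidean algorithm:
  903 = 2*379 + 145, so a_0 = 2.
  379 = 2*145 + 89, so a_1 = 2.
  145 = 1*89 + 56, so a_2 = 1.
  89 = 1*56 + 33, so a_3 = 1.
  56 = 1*33 + 23, so a_4 = 1.
  33 = 1*23 + 10, so a_5 = 1.
  23 = 2*10 + 3, so a_6 = 2.
  10 = 3*3 + 1, so a_7 = 3.
  3 = 3*1 + 0, so a_8 = 3.
so x = [2; 2, 1, 1, 1, 1, 2, 3, 3].
Convergents (p_i = a_i*p_{i-1} + p_{i-2}, q_i = a_i*q_{i-1} + q_{i-2} with p_{-2}=0, p_{-1}=1, q_{-2}=1, q_{-1}=0), until the denominator exceeds 68:
  i=0: a_0=2, p_0 = 2*1 + 0 = 2, q_0 = 2*0 + 1 = 1.
  i=1: a_1=2, p_1 = 2*2 + 1 = 5, q_1 = 2*1 + 0 = 2.
  i=2: a_2=1, p_2 = 1*5 + 2 = 7, q_2 = 1*2 + 1 = 3.
  i=3: a_3=1, p_3 = 1*7 + 5 = 12, q_3 = 1*3 + 2 = 5.
  i=4: a_4=1, p_4 = 1*12 + 7 = 19, q_4 = 1*5 + 3 = 8.
  i=5: a_5=1, p_5 = 1*19 + 12 = 31, q_5 = 1*8 + 5 = 13.
  i=6: a_6=2, p_6 = 2*31 + 19 = 81, q_6 = 2*13 + 8 = 34.
  i=7: a_7=3, p_7 = 3*81 + 31 = 274, q_7 = 3*34 + 13 = 115.
q_7 = 115 > 68, so the last convergent with denominator <= 68 is p_6/q_6 = 81/34.
The closest fraction with denominator <= 68 is either p_6/q_6 or the intermediate fraction (k*p_6 + p_5)/(k*q_6 + q_5) with the largest k >= 1 whose denominator stays <= 68; these approach x as k grows, and every other convergent or intermediate fraction in range is farther away.
Largest k: floor((68 - q_5)/q_6) = floor((68 - 13)/34) = 1.
That gives (1*81 + 31)/(1*34 + 13) = 112/47.
Compare the errors: |x - 81/34| = |903*34 - 81*379|/(379*34) = 3/12886, and |x - 112/47| = |903*47 - 112*379|/(379*47) = 7/17813.
Cross-multiplying, 3*17813 = 53439 < 90202 = 7*12886, so 3/12886 is smaller: the convergent 81/34 is closer to x than 112/47.

81/34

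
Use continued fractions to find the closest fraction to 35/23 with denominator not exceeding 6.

Expand x = 35/23 as a continued fraction with the Euclidean algorithm:
  35 = 1*23 + 12, so a_0 = 1.
  23 = 1*12 + 11, so a_1 = 1.
  12 = 1*11 + 1, so a_2 = 1.
  11 = 11*1 + 0, so a_3 = 11.
so x = [1; 1, 1, 11].
Convergents (p_i = a_i*p_{i-1} + p_{i-2}, q_i = a_i*q_{i-1} + q_{i-2} with p_{-2}=0, p_{-1}=1, q_{-2}=1, q_{-1}=0), until the denominator exceeds 6:
  i=0: a_0=1, p_0 = 1*1 + 0 = 1, q_0 = 1*0 + 1 = 1.
  i=1: a_1=1, p_1 = 1*1 + 1 = 2, q_1 = 1*1 + 0 = 1.
  i=2: a_2=1, p_2 = 1*2 + 1 = 3, q_2 = 1*1 + 1 = 2.
  i=3: a_3=11, p_3 = 11*3 + 2 = 35, q_3 = 11*2 + 1 = 23.
q_3 = 23 > 6, so the last convergent with denominator <= 6 is p_2/q_2 = 3/2.
The closest fraction with denominator <= 6 is either p_2/q_2 or the intermediate fraction (k*p_2 + p_1)/(k*q_2 + q_1) with the largest k >= 1 whose denominator stays <= 6; these approach x as k grows, and every other convergent or intermediate fraction in range is farther away.
Largest k: floor((6 - q_1)/q_2) = floor((6 - 1)/2) = 2.
That gives (2*3 + 2)/(2*2 + 1) = 8/5.
Compare the errors: |x - 3/2| = |35*2 - 3*23|/(23*2) = 1/46, and |x - 8/5| = |35*5 - 8*23|/(23*5) = 9/115.
Cross-multiplying, 1*115 = 115 < 414 = 9*46, so 1/46 is smaller: the convergent 3/2 is closer to x than 8/5.

3/2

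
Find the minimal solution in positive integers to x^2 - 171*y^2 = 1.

First expand sqrt(171) as a continued fraction. With x_i = (sqrt(171) + m_i)/d_i and (m_0, d_0) = (0, 1): a_0 = floor(sqrt(171)) = 13, since 13^2 = 169 <= 171 < 196 = 14^2.
Iterate m_{i+1} = d_i*a_i - m_i, d_{i+1} = (171 - m_{i+1}^2)/d_i, a_{i+1} = floor((a_0 + m_{i+1})/d_{i+1}):
  m_1 = 1*13 - 0 = 13, d_1 = (171 - 13^2)/1 = 2/1 = 2, a_1 = floor((13 + 13)/2) = 13.
  m_2 = 2*13 - 13 = 13, d_2 = (171 - 13^2)/2 = 2/2 = 1, a_2 = floor((13 + 13)/1) = 26.
  m_3 = 1*26 - 13 = 13, d_3 = (171 - 13^2)/1 = 2/1 = 2: (m_3, d_3) = (m_1, d_1) = (13, 2), so from here the quotients repeat a_1, a_2; the period length is 2.
So sqrt(171) = [13; (13, 26)] with period length k = 2.
k is even, so the fundamental solution of x^2 - 171y^2 = 1 is (p_{k-1}, q_{k-1}) = (p_1, q_1); compute convergents through index 1.
Convergents (p_i = a_i*p_{i-1} + p_{i-2}, q_i = a_i*q_{i-1} + q_{i-2} with p_{-2}=0, p_{-1}=1, q_{-2}=1, q_{-1}=0):
  i=0: a_0=13, p_0 = 13*1 + 0 = 13, q_0 = 13*0 + 1 = 1.
  i=1: a_1=13, p_1 = 13*13 + 1 = 170, q_1 = 13*1 + 0 = 13.
Check: 170^2 - 171*13^2 = 28900 - 28899 = 1, so (x, y) = (170, 13) solves the equation, and by the theorem it is the least positive solution.

(x, y) = (170, 13)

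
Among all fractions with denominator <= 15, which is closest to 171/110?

Expand x = 171/110 as a continued fraction with the Euclidean algorithm:
  171 = 1*110 + 61, so a_0 = 1.
  110 = 1*61 + 49, so a_1 = 1.
  61 = 1*49 + 12, so a_2 = 1.
  49 = 4*12 + 1, so a_3 = 4.
  12 = 12*1 + 0, so a_4 = 12.
so x = [1; 1, 1, 4, 12].
Convergents (p_i = a_i*p_{i-1} + p_{i-2}, q_i = a_i*q_{i-1} + q_{i-2} with p_{-2}=0, p_{-1}=1, q_{-2}=1, q_{-1}=0), until the denominator exceeds 15:
  i=0: a_0=1, p_0 = 1*1 + 0 = 1, q_0 = 1*0 + 1 = 1.
  i=1: a_1=1, p_1 = 1*1 + 1 = 2, q_1 = 1*1 + 0 = 1.
  i=2: a_2=1, p_2 = 1*2 + 1 = 3, q_2 = 1*1 + 1 = 2.
  i=3: a_3=4, p_3 = 4*3 + 2 = 14, q_3 = 4*2 + 1 = 9.
  i=4: a_4=12, p_4 = 12*14 + 3 = 171, q_4 = 12*9 + 2 = 110.
q_4 = 110 > 15, so the last convergent with denominator <= 15 is p_3/q_3 = 14/9.
The closest fraction with denominator <= 15 is either p_3/q_3 or the intermediate fraction (k*p_3 + p_2)/(k*q_3 + q_2) with the largest k >= 1 whose denominator stays <= 15; these approach x as k grows, and every other convergent or intermediate fraction in range is farther away.
Largest k: floor((15 - q_2)/q_3) = floor((15 - 2)/9) = 1.
That gives (1*14 + 3)/(1*9 + 2) = 17/11.
Compare the errors: |x - 14/9| = |171*9 - 14*110|/(110*9) = 1/990, and |x - 17/11| = |171*11 - 17*110|/(110*11) = 11/1210.
Cross-multiplying, 1*1210 = 1210 < 10890 = 11*990, so 1/990 is smaller: the convergent 14/9 is closer to x than 17/11.

14/9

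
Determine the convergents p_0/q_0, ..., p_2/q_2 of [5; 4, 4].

5/1, 21/4, 89/17

Using the convergent recurrence p_i = a_i*p_{i-1} + p_{i-2}, q_i = a_i*q_{i-1} + q_{i-2} with p_{-2}=0, p_{-1}=1, q_{-2}=1, q_{-1}=0:
  i=0: a_0=5, p_0 = 5*1 + 0 = 5, q_0 = 5*0 + 1 = 1.
  i=1: a_1=4, p_1 = 4*5 + 1 = 21, q_1 = 4*1 + 0 = 4.
  i=2: a_2=4, p_2 = 4*21 + 5 = 89, q_2 = 4*4 + 1 = 17.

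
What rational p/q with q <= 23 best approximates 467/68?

Expand x = 467/68 as a continued fraction with the Euclidean algorithm:
  467 = 6*68 + 59, so a_0 = 6.
  68 = 1*59 + 9, so a_1 = 1.
  59 = 6*9 + 5, so a_2 = 6.
  9 = 1*5 + 4, so a_3 = 1.
  5 = 1*4 + 1, so a_4 = 1.
  4 = 4*1 + 0, so a_5 = 4.
so x = [6; 1, 6, 1, 1, 4].
Convergents (p_i = a_i*p_{i-1} + p_{i-2}, q_i = a_i*q_{i-1} + q_{i-2} with p_{-2}=0, p_{-1}=1, q_{-2}=1, q_{-1}=0), until the denominator exceeds 23:
  i=0: a_0=6, p_0 = 6*1 + 0 = 6, q_0 = 6*0 + 1 = 1.
  i=1: a_1=1, p_1 = 1*6 + 1 = 7, q_1 = 1*1 + 0 = 1.
  i=2: a_2=6, p_2 = 6*7 + 6 = 48, q_2 = 6*1 + 1 = 7.
  i=3: a_3=1, p_3 = 1*48 + 7 = 55, q_3 = 1*7 + 1 = 8.
  i=4: a_4=1, p_4 = 1*55 + 48 = 103, q_4 = 1*8 + 7 = 15.
  i=5: a_5=4, p_5 = 4*103 + 55 = 467, q_5 = 4*15 + 8 = 68.
q_5 = 68 > 23, so the last convergent with denominator <= 23 is p_4/q_4 = 103/15.
The closest fraction with denominator <= 23 is either p_4/q_4 or the intermediate fraction (k*p_4 + p_3)/(k*q_4 + q_3) with the largest k >= 1 whose denominator stays <= 23; these approach x as k grows, and every other convergent or intermediate fraction in range is farther away.
Largest k: floor((23 - q_3)/q_4) = floor((23 - 8)/15) = 1.
That gives (1*103 + 55)/(1*15 + 8) = 158/23.
Compare the errors: |x - 103/15| = |467*15 - 103*68|/(68*15) = 1/1020, and |x - 158/23| = |467*23 - 158*68|/(68*23) = 3/1564.
Cross-multiplying, 1*1564 = 1564 < 3060 = 3*1020, so 1/1020 is smaller: the convergent 103/15 is closer to x than 158/23.

103/15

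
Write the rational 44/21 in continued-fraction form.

Run the Euclidean algorithm on 44 and 21; the successive quotients are the partial quotients a_0, a_1, ... (each step inverts the fractional part left over by the previous one):
  44 = 2*21 + 2, so a_0 = 2.
  21 = 10*2 + 1, so a_1 = 10.
  2 = 2*1 + 0, so a_2 = 2.
The remainder reaches 0 after 3 divisions, so the expansion has 3 partial quotients, read off in order.

[2; 10, 2]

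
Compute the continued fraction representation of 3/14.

Run the Euclidean algorithm on 3 and 14; the successive quotients are the partial quotients a_0, a_1, ... (each step inverts the fractional part left over by the previous one):
  3 = 0*14 + 3, so a_0 = 0.
  14 = 4*3 + 2, so a_1 = 4.
  3 = 1*2 + 1, so a_2 = 1.
  2 = 2*1 + 0, so a_3 = 2.
The remainder reaches 0 after 4 divisions, so the expansion has 4 partial quotients, read off in order.

[0; 4, 1, 2]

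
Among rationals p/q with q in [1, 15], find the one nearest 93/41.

34/15

Expand x = 93/41 as a continued fraction with the Euclidean algorithm:
  93 = 2*41 + 11, so a_0 = 2.
  41 = 3*11 + 8, so a_1 = 3.
  11 = 1*8 + 3, so a_2 = 1.
  8 = 2*3 + 2, so a_3 = 2.
  3 = 1*2 + 1, so a_4 = 1.
  2 = 2*1 + 0, so a_5 = 2.
so x = [2; 3, 1, 2, 1, 2].
Convergents (p_i = a_i*p_{i-1} + p_{i-2}, q_i = a_i*q_{i-1} + q_{i-2} with p_{-2}=0, p_{-1}=1, q_{-2}=1, q_{-1}=0), until the denominator exceeds 15:
  i=0: a_0=2, p_0 = 2*1 + 0 = 2, q_0 = 2*0 + 1 = 1.
  i=1: a_1=3, p_1 = 3*2 + 1 = 7, q_1 = 3*1 + 0 = 3.
  i=2: a_2=1, p_2 = 1*7 + 2 = 9, q_2 = 1*3 + 1 = 4.
  i=3: a_3=2, p_3 = 2*9 + 7 = 25, q_3 = 2*4 + 3 = 11.
  i=4: a_4=1, p_4 = 1*25 + 9 = 34, q_4 = 1*11 + 4 = 15.
  i=5: a_5=2, p_5 = 2*34 + 25 = 93, q_5 = 2*15 + 11 = 41.
q_5 = 41 > 15, so the last convergent with denominator <= 15 is p_4/q_4 = 34/15.
The closest fraction with denominator <= 15 is either p_4/q_4 or the intermediate fraction (k*p_4 + p_3)/(k*q_4 + q_3) with the largest k >= 1 whose denominator stays <= 15; these approach x as k grows, and every other convergent or intermediate fraction in range is farther away.
Largest k: floor((15 - q_3)/q_4) = floor((15 - 11)/15) = 0.
Since k = 0, no intermediate fraction beyond p_4/q_4 has denominator <= 15, so the convergent 34/15 is the closest (its error is |93*15 - 34*41|/(41*15) = 1/615).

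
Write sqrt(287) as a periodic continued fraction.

Write x_i = (sqrt(287) + m_i)/d_i with (m_0, d_0) = (0, 1). a_0 = floor(sqrt(287)) = 16, since 16^2 = 256 <= 287 < 289 = 17^2.
Iterate m_{i+1} = d_i*a_i - m_i, d_{i+1} = (287 - m_{i+1}^2)/d_i, a_{i+1} = floor((a_0 + m_{i+1})/d_{i+1}):
  m_1 = 1*16 - 0 = 16, d_1 = (287 - 16^2)/1 = 31/1 = 31, a_1 = floor((16 + 16)/31) = 1.
  m_2 = 31*1 - 16 = 15, d_2 = (287 - 15^2)/31 = 62/31 = 2, a_2 = floor((16 + 15)/2) = 15.
  m_3 = 2*15 - 15 = 15, d_3 = (287 - 15^2)/2 = 62/2 = 31, a_3 = floor((16 + 15)/31) = 1.
  m_4 = 31*1 - 15 = 16, d_4 = (287 - 16^2)/31 = 31/31 = 1, a_4 = floor((16 + 16)/1) = 32.
  m_5 = 1*32 - 16 = 16, d_5 = (287 - 16^2)/1 = 31/1 = 31: (m_5, d_5) = (m_1, d_1) = (16, 31), so from here the quotients repeat a_1, ..., a_4; the period length is 4.
Hence the expansion of sqrt(287) is a_0 = 16 followed by the repeating block 1, 15, 1, 32 (period 4).

[16; (1, 15, 1, 32)]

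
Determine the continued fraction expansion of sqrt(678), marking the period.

[26; (26, 52)]

Write x_i = (sqrt(678) + m_i)/d_i with (m_0, d_0) = (0, 1). a_0 = floor(sqrt(678)) = 26, since 26^2 = 676 <= 678 < 729 = 27^2.
Iterate m_{i+1} = d_i*a_i - m_i, d_{i+1} = (678 - m_{i+1}^2)/d_i, a_{i+1} = floor((a_0 + m_{i+1})/d_{i+1}):
  m_1 = 1*26 - 0 = 26, d_1 = (678 - 26^2)/1 = 2/1 = 2, a_1 = floor((26 + 26)/2) = 26.
  m_2 = 2*26 - 26 = 26, d_2 = (678 - 26^2)/2 = 2/2 = 1, a_2 = floor((26 + 26)/1) = 52.
  m_3 = 1*52 - 26 = 26, d_3 = (678 - 26^2)/1 = 2/1 = 2: (m_3, d_3) = (m_1, d_1) = (26, 2), so from here the quotients repeat a_1, a_2; the period length is 2.
Hence the expansion of sqrt(678) is a_0 = 26 followed by the repeating block 26, 52 (period 2).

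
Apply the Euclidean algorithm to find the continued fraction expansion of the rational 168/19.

[8; 1, 5, 3]

Run the Euclidean algorithm on 168 and 19; the successive quotients are the partial quotients a_0, a_1, ... (each step inverts the fractional part left over by the previous one):
  168 = 8*19 + 16, so a_0 = 8.
  19 = 1*16 + 3, so a_1 = 1.
  16 = 5*3 + 1, so a_2 = 5.
  3 = 3*1 + 0, so a_3 = 3.
The remainder reaches 0 after 4 divisions, so the expansion has 4 partial quotients, read off in order.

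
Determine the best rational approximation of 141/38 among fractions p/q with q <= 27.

Expand x = 141/38 as a continued fraction with the Euclidean algorithm:
  141 = 3*38 + 27, so a_0 = 3.
  38 = 1*27 + 11, so a_1 = 1.
  27 = 2*11 + 5, so a_2 = 2.
  11 = 2*5 + 1, so a_3 = 2.
  5 = 5*1 + 0, so a_4 = 5.
so x = [3; 1, 2, 2, 5].
Convergents (p_i = a_i*p_{i-1} + p_{i-2}, q_i = a_i*q_{i-1} + q_{i-2} with p_{-2}=0, p_{-1}=1, q_{-2}=1, q_{-1}=0), until the denominator exceeds 27:
  i=0: a_0=3, p_0 = 3*1 + 0 = 3, q_0 = 3*0 + 1 = 1.
  i=1: a_1=1, p_1 = 1*3 + 1 = 4, q_1 = 1*1 + 0 = 1.
  i=2: a_2=2, p_2 = 2*4 + 3 = 11, q_2 = 2*1 + 1 = 3.
  i=3: a_3=2, p_3 = 2*11 + 4 = 26, q_3 = 2*3 + 1 = 7.
  i=4: a_4=5, p_4 = 5*26 + 11 = 141, q_4 = 5*7 + 3 = 38.
q_4 = 38 > 27, so the last convergent with denominator <= 27 is p_3/q_3 = 26/7.
The closest fraction with denominator <= 27 is either p_3/q_3 or the intermediate fraction (k*p_3 + p_2)/(k*q_3 + q_2) with the largest k >= 1 whose denominator stays <= 27; these approach x as k grows, and every other convergent or intermediate fraction in range is farther away.
Largest k: floor((27 - q_2)/q_3) = floor((27 - 3)/7) = 3.
That gives (3*26 + 11)/(3*7 + 3) = 89/24.
Compare the errors: |x - 26/7| = |141*7 - 26*38|/(38*7) = 1/266, and |x - 89/24| = |141*24 - 89*38|/(38*24) = 2/912.
Cross-multiplying, 2*266 = 532 < 912 = 1*912, so 2/912 is smaller: the intermediate fraction 89/24 is closer to x than 26/7.

89/24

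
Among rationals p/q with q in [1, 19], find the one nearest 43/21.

39/19

Expand x = 43/21 as a continued fraction with the Euclidean algorithm:
  43 = 2*21 + 1, so a_0 = 2.
  21 = 21*1 + 0, so a_1 = 21.
so x = [2; 21].
Convergents (p_i = a_i*p_{i-1} + p_{i-2}, q_i = a_i*q_{i-1} + q_{i-2} with p_{-2}=0, p_{-1}=1, q_{-2}=1, q_{-1}=0), until the denominator exceeds 19:
  i=0: a_0=2, p_0 = 2*1 + 0 = 2, q_0 = 2*0 + 1 = 1.
  i=1: a_1=21, p_1 = 21*2 + 1 = 43, q_1 = 21*1 + 0 = 21.
q_1 = 21 > 19, so the last convergent with denominator <= 19 is p_0/q_0 = 2/1.
The closest fraction with denominator <= 19 is either p_0/q_0 or the intermediate fraction (k*p_0 + p_{-1})/(k*q_0 + q_{-1}) with the largest k >= 1 whose denominator stays <= 19; these approach x as k grows, and every other convergent or intermediate fraction in range is farther away.
Largest k: floor((19 - q_{-1})/q_0) = floor((19 - 0)/1) = 19 (using the seeds p_{-1} = 1, q_{-1} = 0).
That gives (19*2 + 1)/(19*1 + 0) = 39/19.
Compare the errors: |x - 2/1| = |43*1 - 2*21|/(21*1) = 1/21, and |x - 39/19| = |43*19 - 39*21|/(21*19) = 2/399.
Cross-multiplying, 2*21 = 42 < 399 = 1*399, so 2/399 is smaller: the intermediate fraction 39/19 is closer to x than 2/1.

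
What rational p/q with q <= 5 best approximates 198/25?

Expand x = 198/25 as a continued fraction with the Euclidean algorithm:
  198 = 7*25 + 23, so a_0 = 7.
  25 = 1*23 + 2, so a_1 = 1.
  23 = 11*2 + 1, so a_2 = 11.
  2 = 2*1 + 0, so a_3 = 2.
so x = [7; 1, 11, 2].
Convergents (p_i = a_i*p_{i-1} + p_{i-2}, q_i = a_i*q_{i-1} + q_{i-2} with p_{-2}=0, p_{-1}=1, q_{-2}=1, q_{-1}=0), until the denominator exceeds 5:
  i=0: a_0=7, p_0 = 7*1 + 0 = 7, q_0 = 7*0 + 1 = 1.
  i=1: a_1=1, p_1 = 1*7 + 1 = 8, q_1 = 1*1 + 0 = 1.
  i=2: a_2=11, p_2 = 11*8 + 7 = 95, q_2 = 11*1 + 1 = 12.
q_2 = 12 > 5, so the last convergent with denominator <= 5 is p_1/q_1 = 8/1.
The closest fraction with denominator <= 5 is either p_1/q_1 or the intermediate fraction (k*p_1 + p_0)/(k*q_1 + q_0) with the largest k >= 1 whose denominator stays <= 5; these approach x as k grows, and every other convergent or intermediate fraction in range is farther away.
Largest k: floor((5 - q_0)/q_1) = floor((5 - 1)/1) = 4.
That gives (4*8 + 7)/(4*1 + 1) = 39/5.
Compare the errors: |x - 8/1| = |198*1 - 8*25|/(25*1) = 2/25, and |x - 39/5| = |198*5 - 39*25|/(25*5) = 15/125.
Cross-multiplying, 2*125 = 250 < 375 = 15*25, so 2/25 is smaller: the convergent 8/1 is closer to x than 39/5.

8/1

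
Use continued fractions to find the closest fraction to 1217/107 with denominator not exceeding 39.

Expand x = 1217/107 as a continued fraction with the Euclidean algorithm:
  1217 = 11*107 + 40, so a_0 = 11.
  107 = 2*40 + 27, so a_1 = 2.
  40 = 1*27 + 13, so a_2 = 1.
  27 = 2*13 + 1, so a_3 = 2.
  13 = 13*1 + 0, so a_4 = 13.
so x = [11; 2, 1, 2, 13].
Convergents (p_i = a_i*p_{i-1} + p_{i-2}, q_i = a_i*q_{i-1} + q_{i-2} with p_{-2}=0, p_{-1}=1, q_{-2}=1, q_{-1}=0), until the denominator exceeds 39:
  i=0: a_0=11, p_0 = 11*1 + 0 = 11, q_0 = 11*0 + 1 = 1.
  i=1: a_1=2, p_1 = 2*11 + 1 = 23, q_1 = 2*1 + 0 = 2.
  i=2: a_2=1, p_2 = 1*23 + 11 = 34, q_2 = 1*2 + 1 = 3.
  i=3: a_3=2, p_3 = 2*34 + 23 = 91, q_3 = 2*3 + 2 = 8.
  i=4: a_4=13, p_4 = 13*91 + 34 = 1217, q_4 = 13*8 + 3 = 107.
q_4 = 107 > 39, so the last convergent with denominator <= 39 is p_3/q_3 = 91/8.
The closest fraction with denominator <= 39 is either p_3/q_3 or the intermediate fraction (k*p_3 + p_2)/(k*q_3 + q_2) with the largest k >= 1 whose denominator stays <= 39; these approach x as k grows, and every other convergent or intermediate fraction in range is farther away.
Largest k: floor((39 - q_2)/q_3) = floor((39 - 3)/8) = 4.
That gives (4*91 + 34)/(4*8 + 3) = 398/35.
Compare the errors: |x - 91/8| = |1217*8 - 91*107|/(107*8) = 1/856, and |x - 398/35| = |1217*35 - 398*107|/(107*35) = 9/3745.
Cross-multiplying, 1*3745 = 3745 < 7704 = 9*856, so 1/856 is smaller: the convergent 91/8 is closer to x than 398/35.

91/8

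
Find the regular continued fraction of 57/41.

Run the Euclidean algorithm on 57 and 41; the successive quotients are the partial quotients a_0, a_1, ... (each step inverts the fractional part left over by the previous one):
  57 = 1*41 + 16, so a_0 = 1.
  41 = 2*16 + 9, so a_1 = 2.
  16 = 1*9 + 7, so a_2 = 1.
  9 = 1*7 + 2, so a_3 = 1.
  7 = 3*2 + 1, so a_4 = 3.
  2 = 2*1 + 0, so a_5 = 2.
The remainder reaches 0 after 6 divisions, so the expansion has 6 partial quotients, read off in order.

[1; 2, 1, 1, 3, 2]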